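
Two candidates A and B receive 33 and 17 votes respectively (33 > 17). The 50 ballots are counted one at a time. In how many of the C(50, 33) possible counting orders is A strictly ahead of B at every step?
Strict-lead orderings = 3151161405168

Total orderings of the 50 votes with 33 for A: C(50, 33) = 9847379391150. By the Bertrand ballot formula (Cycle Lemma / reflection principle), the number of orderings in which A is strictly ahead of B throughout is (p − q)/(p + q) · C(p + q, p) = (33 − 17)/(33 + 17) · 9847379391150 = 3151161405168.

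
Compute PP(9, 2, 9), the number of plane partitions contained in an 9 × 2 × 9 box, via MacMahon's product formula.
PP(9, 2, 9) = 449141836

Evaluate the triple product over i = 1..9, j = 1..2, k = 1..9. The factors are (2/1) · (3/2) · (4/3) · (5/4) · (6/5) · (7/6) · (8/7) · (9/8) · … (162 factors total). The numerators and denominators telescope so the product is an integer; carrying out the multiplication exactly gives PP(9, 2, 9) = 449141836.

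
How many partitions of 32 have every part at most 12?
p(32, parts ≤ 12) = 6290

Use the recurrence p(n, m) = p(n, m−1) + p(n−m, m): either the largest part is < m (count p(n, m−1)) or the largest part is exactly m (remove one copy of m, count p(n−m, m)). With p(0, ·) = 1 this gives p(32, parts ≤ 12) = 6290. (By conjugating Young diagrams, this also counts partitions of 32 into at most 12 parts.)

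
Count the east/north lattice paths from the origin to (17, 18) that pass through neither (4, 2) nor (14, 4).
Number of paths = 3518201325

Inclusion–exclusion. Total paths: C(35, 17) = 4537567650. Through P₁: C(6, 4)·C(29, 13) = 1017958725. Through P₂: C(18, 14)·C(17, 3) = 2080800. Since P₁ is strictly southwest of P₂, a monotone path through both must visit P₁ then P₂; paths through both = C(6, 4)·C(12, 10)·C(17, 3) = 673200. Avoid both = 4537567650 − 1017958725 − 2080800 + 673200 = 3518201325.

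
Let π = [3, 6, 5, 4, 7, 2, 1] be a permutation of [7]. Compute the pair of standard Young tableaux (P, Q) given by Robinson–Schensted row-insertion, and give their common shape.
P = [1, 4, 7] / [2] / [3] / [5] / [6];  Q = [1, 2, 5] / [3] / [4] / [6] / [7];  common shape = (3, 1, 1, 1, 1)

Row-insert the values π_1, π_2, … into P one at a time, bumping the leftmost entry strictly greater than the inserted value down to the next row. The recording tableau Q records, in position (i, j), the step at which that cell was added to P.
  Insert 3 (step 1): P = [3];  Q = [1]
  Insert 6 (step 2): P = [3, 6];  Q = [1, 2]
  Insert 5 (step 3): P = [3, 5] / [6];  Q = [1, 2] / [3]
  Insert 4 (step 4): P = [3, 4] / [5] / [6];  Q = [1, 2] / [3] / [4]
  Insert 7 (step 5): P = [3, 4, 7] / [5] / [6];  Q = [1, 2, 5] / [3] / [4]
  Insert 2 (step 6): P = [2, 4, 7] / [3] / [5] / [6];  Q = [1, 2, 5] / [3] / [4] / [6]
  Insert 1 (step 7): P = [1, 4, 7] / [2] / [3] / [5] / [6];  Q = [1, 2, 5] / [3] / [4] / [6] / [7]
Final shape: (3, 1, 1, 1, 1).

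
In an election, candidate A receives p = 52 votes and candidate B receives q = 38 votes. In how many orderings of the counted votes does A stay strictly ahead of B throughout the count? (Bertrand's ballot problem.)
Strict-lead orderings = 5478383797762211750264004

Total orderings of the 90 votes with 52 for A: C(90, 52) = 35218181557042789823125740. By the Bertrand ballot formula (Cycle Lemma / reflection principle), the number of orderings in which A is strictly ahead of B throughout is (p − q)/(p + q) · C(p + q, p) = (52 − 38)/(52 + 38) · 35218181557042789823125740 = 5478383797762211750264004.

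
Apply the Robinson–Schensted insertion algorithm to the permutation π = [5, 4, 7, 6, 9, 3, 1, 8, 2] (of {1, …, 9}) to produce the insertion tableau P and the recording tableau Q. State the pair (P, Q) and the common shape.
P = [1, 2, 8] / [3, 6, 9] / [4, 7] / [5];  Q = [1, 3, 5] / [2, 4, 8] / [6, 9] / [7];  common shape = (3, 3, 2, 1)

Row-insert the values π_1, π_2, … into P one at a time, bumping the leftmost entry strictly greater than the inserted value down to the next row. The recording tableau Q records, in position (i, j), the step at which that cell was added to P.
  Insert 5 (step 1): P = [5];  Q = [1]
  Insert 4 (step 2): P = [4] / [5];  Q = [1] / [2]
  Insert 7 (step 3): P = [4, 7] / [5];  Q = [1, 3] / [2]
  Insert 6 (step 4): P = [4, 6] / [5, 7];  Q = [1, 3] / [2, 4]
  Insert 9 (step 5): P = [4, 6, 9] / [5, 7];  Q = [1, 3, 5] / [2, 4]
  Insert 3 (step 6): P = [3, 6, 9] / [4, 7] / [5];  Q = [1, 3, 5] / [2, 4] / [6]
  Insert 1 (step 7): P = [1, 6, 9] / [3, 7] / [4] / [5];  Q = [1, 3, 5] / [2, 4] / [6] / [7]
  Insert 8 (step 8): P = [1, 6, 8] / [3, 7, 9] / [4] / [5];  Q = [1, 3, 5] / [2, 4, 8] / [6] / [7]
  Insert 2 (step 9): P = [1, 2, 8] / [3, 6, 9] / [4, 7] / [5];  Q = [1, 3, 5] / [2, 4, 8] / [6, 9] / [7]
Final shape: (3, 3, 2, 1).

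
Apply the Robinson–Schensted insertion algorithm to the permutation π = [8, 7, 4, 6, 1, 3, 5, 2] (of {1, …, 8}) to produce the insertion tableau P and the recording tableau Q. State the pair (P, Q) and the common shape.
P = [1, 2, 5] / [3, 6] / [4] / [7] / [8];  Q = [1, 4, 7] / [2, 6] / [3] / [5] / [8];  common shape = (3, 2, 1, 1, 1)

Row-insert the values π_1, π_2, … into P one at a time, bumping the leftmost entry strictly greater than the inserted value down to the next row. The recording tableau Q records, in position (i, j), the step at which that cell was added to P.
  Insert 8 (step 1): P = [8];  Q = [1]
  Insert 7 (step 2): P = [7] / [8];  Q = [1] / [2]
  Insert 4 (step 3): P = [4] / [7] / [8];  Q = [1] / [2] / [3]
  Insert 6 (step 4): P = [4, 6] / [7] / [8];  Q = [1, 4] / [2] / [3]
  Insert 1 (step 5): P = [1, 6] / [4] / [7] / [8];  Q = [1, 4] / [2] / [3] / [5]
  Insert 3 (step 6): P = [1, 3] / [4, 6] / [7] / [8];  Q = [1, 4] / [2, 6] / [3] / [5]
  Insert 5 (step 7): P = [1, 3, 5] / [4, 6] / [7] / [8];  Q = [1, 4, 7] / [2, 6] / [3] / [5]
  Insert 2 (step 8): P = [1, 2, 5] / [3, 6] / [4] / [7] / [8];  Q = [1, 4, 7] / [2, 6] / [3] / [5] / [8]
Final shape: (3, 2, 1, 1, 1).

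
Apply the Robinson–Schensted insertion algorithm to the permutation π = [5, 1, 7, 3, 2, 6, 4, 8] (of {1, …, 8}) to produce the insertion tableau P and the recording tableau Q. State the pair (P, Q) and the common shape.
P = [1, 2, 4, 8] / [3, 6] / [5, 7];  Q = [1, 3, 6, 8] / [2, 4] / [5, 7];  common shape = (4, 2, 2)

Row-insert the values π_1, π_2, … into P one at a time, bumping the leftmost entry strictly greater than the inserted value down to the next row. The recording tableau Q records, in position (i, j), the step at which that cell was added to P.
  Insert 5 (step 1): P = [5];  Q = [1]
  Insert 1 (step 2): P = [1] / [5];  Q = [1] / [2]
  Insert 7 (step 3): P = [1, 7] / [5];  Q = [1, 3] / [2]
  Insert 3 (step 4): P = [1, 3] / [5, 7];  Q = [1, 3] / [2, 4]
  Insert 2 (step 5): P = [1, 2] / [3, 7] / [5];  Q = [1, 3] / [2, 4] / [5]
  Insert 6 (step 6): P = [1, 2, 6] / [3, 7] / [5];  Q = [1, 3, 6] / [2, 4] / [5]
  Insert 4 (step 7): P = [1, 2, 4] / [3, 6] / [5, 7];  Q = [1, 3, 6] / [2, 4] / [5, 7]
  Insert 8 (step 8): P = [1, 2, 4, 8] / [3, 6] / [5, 7];  Q = [1, 3, 6, 8] / [2, 4] / [5, 7]
Final shape: (4, 2, 2).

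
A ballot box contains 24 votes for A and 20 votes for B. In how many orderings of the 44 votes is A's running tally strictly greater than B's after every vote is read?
Strict-lead orderings = 160094486370

Total orderings of the 44 votes with 24 for A: C(44, 24) = 1761039350070. By the Bertrand ballot formula (Cycle Lemma / reflection principle), the number of orderings in which A is strictly ahead of B throughout is (p − q)/(p + q) · C(p + q, p) = (24 − 20)/(24 + 20) · 1761039350070 = 160094486370.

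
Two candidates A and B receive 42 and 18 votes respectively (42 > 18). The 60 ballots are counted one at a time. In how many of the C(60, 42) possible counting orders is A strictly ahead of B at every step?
Strict-lead orderings = 370011826296420

Total orderings of the 60 votes with 42 for A: C(60, 42) = 925029565741050. By the Bertrand ballot formula (Cycle Lemma / reflection principle), the number of orderings in which A is strictly ahead of B throughout is (p − q)/(p + q) · C(p + q, p) = (42 − 18)/(42 + 18) · 925029565741050 = 370011826296420.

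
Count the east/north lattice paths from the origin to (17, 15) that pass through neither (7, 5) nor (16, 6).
Number of paths = 418729038

Inclusion–exclusion. Total paths: C(32, 17) = 565722720. Through P₁: C(12, 7)·C(20, 10) = 146326752. Through P₂: C(22, 16)·C(10, 1) = 746130. Since P₁ is strictly southwest of P₂, a monotone path through both must visit P₁ then P₂; paths through both = C(12, 7)·C(10, 9)·C(10, 1) = 79200. Avoid both = 565722720 − 146326752 − 746130 + 79200 = 418729038.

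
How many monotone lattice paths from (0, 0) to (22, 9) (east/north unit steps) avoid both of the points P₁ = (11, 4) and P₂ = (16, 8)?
Number of paths = 10253388

Inclusion–exclusion. Total paths: C(31, 22) = 20160075. Through P₁: C(15, 11)·C(16, 11) = 5962320. Through P₂: C(24, 16)·C(7, 6) = 5148297. Since P₁ is strictly southwest of P₂, a monotone path through both must visit P₁ then P₂; paths through both = C(15, 11)·C(9, 5)·C(7, 6) = 1203930. Avoid both = 20160075 − 5962320 − 5148297 + 1203930 = 10253388.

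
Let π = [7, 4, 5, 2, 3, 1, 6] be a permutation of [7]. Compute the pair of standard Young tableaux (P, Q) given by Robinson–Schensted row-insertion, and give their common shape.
P = [1, 3, 6] / [2, 5] / [4] / [7];  Q = [1, 3, 7] / [2, 5] / [4] / [6];  common shape = (3, 2, 1, 1)

Row-insert the values π_1, π_2, … into P one at a time, bumping the leftmost entry strictly greater than the inserted value down to the next row. The recording tableau Q records, in position (i, j), the step at which that cell was added to P.
  Insert 7 (step 1): P = [7];  Q = [1]
  Insert 4 (step 2): P = [4] / [7];  Q = [1] / [2]
  Insert 5 (step 3): P = [4, 5] / [7];  Q = [1, 3] / [2]
  Insert 2 (step 4): P = [2, 5] / [4] / [7];  Q = [1, 3] / [2] / [4]
  Insert 3 (step 5): P = [2, 3] / [4, 5] / [7];  Q = [1, 3] / [2, 5] / [4]
  Insert 1 (step 6): P = [1, 3] / [2, 5] / [4] / [7];  Q = [1, 3] / [2, 5] / [4] / [6]
  Insert 6 (step 7): P = [1, 3, 6] / [2, 5] / [4] / [7];  Q = [1, 3, 7] / [2, 5] / [4] / [6]
Final shape: (3, 2, 1, 1).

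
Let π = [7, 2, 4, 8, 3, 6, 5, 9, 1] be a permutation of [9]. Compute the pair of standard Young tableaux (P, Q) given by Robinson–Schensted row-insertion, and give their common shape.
P = [1, 3, 5, 9] / [2, 6] / [4, 8] / [7];  Q = [1, 3, 4, 8] / [2, 6] / [5, 7] / [9];  common shape = (4, 2, 2, 1)

Row-insert the values π_1, π_2, … into P one at a time, bumping the leftmost entry strictly greater than the inserted value down to the next row. The recording tableau Q records, in position (i, j), the step at which that cell was added to P.
  Insert 7 (step 1): P = [7];  Q = [1]
  Insert 2 (step 2): P = [2] / [7];  Q = [1] / [2]
  Insert 4 (step 3): P = [2, 4] / [7];  Q = [1, 3] / [2]
  Insert 8 (step 4): P = [2, 4, 8] / [7];  Q = [1, 3, 4] / [2]
  Insert 3 (step 5): P = [2, 3, 8] / [4] / [7];  Q = [1, 3, 4] / [2] / [5]
  Insert 6 (step 6): P = [2, 3, 6] / [4, 8] / [7];  Q = [1, 3, 4] / [2, 6] / [5]
  Insert 5 (step 7): P = [2, 3, 5] / [4, 6] / [7, 8];  Q = [1, 3, 4] / [2, 6] / [5, 7]
  Insert 9 (step 8): P = [2, 3, 5, 9] / [4, 6] / [7, 8];  Q = [1, 3, 4, 8] / [2, 6] / [5, 7]
  Insert 1 (step 9): P = [1, 3, 5, 9] / [2, 6] / [4, 8] / [7];  Q = [1, 3, 4, 8] / [2, 6] / [5, 7] / [9]
Final shape: (4, 2, 2, 1).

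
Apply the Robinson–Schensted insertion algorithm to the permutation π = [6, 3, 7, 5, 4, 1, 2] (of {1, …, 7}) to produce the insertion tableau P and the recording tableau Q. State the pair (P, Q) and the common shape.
P = [1, 2] / [3, 4] / [5, 7] / [6];  Q = [1, 3] / [2, 4] / [5, 7] / [6];  common shape = (2, 2, 2, 1)

Row-insert the values π_1, π_2, … into P one at a time, bumping the leftmost entry strictly greater than the inserted value down to the next row. The recording tableau Q records, in position (i, j), the step at which that cell was added to P.
  Insert 6 (step 1): P = [6];  Q = [1]
  Insert 3 (step 2): P = [3] / [6];  Q = [1] / [2]
  Insert 7 (step 3): P = [3, 7] / [6];  Q = [1, 3] / [2]
  Insert 5 (step 4): P = [3, 5] / [6, 7];  Q = [1, 3] / [2, 4]
  Insert 4 (step 5): P = [3, 4] / [5, 7] / [6];  Q = [1, 3] / [2, 4] / [5]
  Insert 1 (step 6): P = [1, 4] / [3, 7] / [5] / [6];  Q = [1, 3] / [2, 4] / [5] / [6]
  Insert 2 (step 7): P = [1, 2] / [3, 4] / [5, 7] / [6];  Q = [1, 3] / [2, 4] / [5, 7] / [6]
Final shape: (2, 2, 2, 1).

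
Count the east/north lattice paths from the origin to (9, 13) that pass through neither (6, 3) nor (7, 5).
Number of paths = 449096

Inclusion–exclusion. Total paths: C(22, 9) = 497420. Through P₁: C(9, 6)·C(13, 3) = 24024. Through P₂: C(12, 7)·C(10, 2) = 35640. Since P₁ is strictly southwest of P₂, a monotone path through both must visit P₁ then P₂; paths through both = C(9, 6)·C(3, 1)·C(10, 2) = 11340. Avoid both = 497420 − 24024 − 35640 + 11340 = 449096.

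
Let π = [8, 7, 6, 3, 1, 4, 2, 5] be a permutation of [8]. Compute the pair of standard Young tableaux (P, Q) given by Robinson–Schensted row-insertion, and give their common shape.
P = [1, 2, 5] / [3, 4] / [6] / [7] / [8];  Q = [1, 6, 8] / [2, 7] / [3] / [4] / [5];  common shape = (3, 2, 1, 1, 1)

Row-insert the values π_1, π_2, … into P one at a time, bumping the leftmost entry strictly greater than the inserted value down to the next row. The recording tableau Q records, in position (i, j), the step at which that cell was added to P.
  Insert 8 (step 1): P = [8];  Q = [1]
  Insert 7 (step 2): P = [7] / [8];  Q = [1] / [2]
  Insert 6 (step 3): P = [6] / [7] / [8];  Q = [1] / [2] / [3]
  Insert 3 (step 4): P = [3] / [6] / [7] / [8];  Q = [1] / [2] / [3] / [4]
  Insert 1 (step 5): P = [1] / [3] / [6] / [7] / [8];  Q = [1] / [2] / [3] / [4] / [5]
  Insert 4 (step 6): P = [1, 4] / [3] / [6] / [7] / [8];  Q = [1, 6] / [2] / [3] / [4] / [5]
  Insert 2 (step 7): P = [1, 2] / [3, 4] / [6] / [7] / [8];  Q = [1, 6] / [2, 7] / [3] / [4] / [5]
  Insert 5 (step 8): P = [1, 2, 5] / [3, 4] / [6] / [7] / [8];  Q = [1, 6, 8] / [2, 7] / [3] / [4] / [5]
Final shape: (3, 2, 1, 1, 1).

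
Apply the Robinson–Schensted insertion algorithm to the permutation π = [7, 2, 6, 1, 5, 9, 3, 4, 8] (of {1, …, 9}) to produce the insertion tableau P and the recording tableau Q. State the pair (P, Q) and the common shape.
P = [1, 3, 4, 8] / [2, 5, 9] / [6] / [7];  Q = [1, 3, 6, 9] / [2, 5, 8] / [4] / [7];  common shape = (4, 3, 1, 1)

Row-insert the values π_1, π_2, … into P one at a time, bumping the leftmost entry strictly greater than the inserted value down to the next row. The recording tableau Q records, in position (i, j), the step at which that cell was added to P.
  Insert 7 (step 1): P = [7];  Q = [1]
  Insert 2 (step 2): P = [2] / [7];  Q = [1] / [2]
  Insert 6 (step 3): P = [2, 6] / [7];  Q = [1, 3] / [2]
  Insert 1 (step 4): P = [1, 6] / [2] / [7];  Q = [1, 3] / [2] / [4]
  Insert 5 (step 5): P = [1, 5] / [2, 6] / [7];  Q = [1, 3] / [2, 5] / [4]
  Insert 9 (step 6): P = [1, 5, 9] / [2, 6] / [7];  Q = [1, 3, 6] / [2, 5] / [4]
  Insert 3 (step 7): P = [1, 3, 9] / [2, 5] / [6] / [7];  Q = [1, 3, 6] / [2, 5] / [4] / [7]
  Insert 4 (step 8): P = [1, 3, 4] / [2, 5, 9] / [6] / [7];  Q = [1, 3, 6] / [2, 5, 8] / [4] / [7]
  Insert 8 (step 9): P = [1, 3, 4, 8] / [2, 5, 9] / [6] / [7];  Q = [1, 3, 6, 9] / [2, 5, 8] / [4] / [7]
Final shape: (4, 3, 1, 1).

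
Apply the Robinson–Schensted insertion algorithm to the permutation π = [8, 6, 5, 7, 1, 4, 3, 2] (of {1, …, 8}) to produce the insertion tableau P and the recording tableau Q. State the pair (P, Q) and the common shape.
P = [1, 2] / [3, 7] / [4] / [5] / [6] / [8];  Q = [1, 4] / [2, 6] / [3] / [5] / [7] / [8];  common shape = (2, 2, 1, 1, 1, 1)

Row-insert the values π_1, π_2, … into P one at a time, bumping the leftmost entry strictly greater than the inserted value down to the next row. The recording tableau Q records, in position (i, j), the step at which that cell was added to P.
  Insert 8 (step 1): P = [8];  Q = [1]
  Insert 6 (step 2): P = [6] / [8];  Q = [1] / [2]
  Insert 5 (step 3): P = [5] / [6] / [8];  Q = [1] / [2] / [3]
  Insert 7 (step 4): P = [5, 7] / [6] / [8];  Q = [1, 4] / [2] / [3]
  Insert 1 (step 5): P = [1, 7] / [5] / [6] / [8];  Q = [1, 4] / [2] / [3] / [5]
  Insert 4 (step 6): P = [1, 4] / [5, 7] / [6] / [8];  Q = [1, 4] / [2, 6] / [3] / [5]
  Insert 3 (step 7): P = [1, 3] / [4, 7] / [5] / [6] / [8];  Q = [1, 4] / [2, 6] / [3] / [5] / [7]
  Insert 2 (step 8): P = [1, 2] / [3, 7] / [4] / [5] / [6] / [8];  Q = [1, 4] / [2, 6] / [3] / [5] / [7] / [8]
Final shape: (2, 2, 1, 1, 1, 1).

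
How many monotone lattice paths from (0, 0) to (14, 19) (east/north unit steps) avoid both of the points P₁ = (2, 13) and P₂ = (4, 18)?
Number of paths = 816803770

Inclusion–exclusion. Total paths: C(33, 14) = 818809200. Through P₁: C(15, 2)·C(18, 12) = 1949220. Through P₂: C(22, 4)·C(11, 10) = 80465. Since P₁ is strictly southwest of P₂, a monotone path through both must visit P₁ then P₂; paths through both = C(15, 2)·C(7, 2)·C(11, 10) = 24255. Avoid both = 818809200 − 1949220 − 80465 + 24255 = 816803770.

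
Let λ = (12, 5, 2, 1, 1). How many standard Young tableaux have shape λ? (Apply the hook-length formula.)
# SYT of shape (12, 5, 2, 1, 1) = 25639740

Hook-length formula: f^λ = n! / Π hook(c), product over all cells c of the Young diagram. For λ = (12, 5, 2, 1, 1), n = 21 boxes. Hook lengths by row (left-to-right, top-to-bottom): [16, 13, 11, 10, 9, 7, 6, 5, 4, 3, 2, 1]; [8, 5, 3, 2, 1]; [4, 1]; [2]; [1]. Product of hooks = 1992646656000. So f^λ = 21! / 1992646656000 = 51090942171709440000 / 1992646656000 = 25639740.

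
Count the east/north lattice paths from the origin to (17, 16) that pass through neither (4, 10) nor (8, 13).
Number of paths = 1102583878

Inclusion–exclusion. Total paths: C(33, 17) = 1166803110. Through P₁: C(14, 4)·C(19, 13) = 27159132. Through P₂: C(21, 8)·C(12, 9) = 44767800. Since P₁ is strictly southwest of P₂, a monotone path through both must visit P₁ then P₂; paths through both = C(14, 4)·C(7, 4)·C(12, 9) = 7707700. Avoid both = 1166803110 − 27159132 − 44767800 + 7707700 = 1102583878.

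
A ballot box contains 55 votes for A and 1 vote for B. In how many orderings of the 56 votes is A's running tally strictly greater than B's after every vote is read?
Strict-lead orderings = 54

Total orderings of the 56 votes with 55 for A: C(56, 55) = 56. By the Bertrand ballot formula (Cycle Lemma / reflection principle), the number of orderings in which A is strictly ahead of B throughout is (p − q)/(p + q) · C(p + q, p) = (55 − 1)/(55 + 1) · 56 = 54.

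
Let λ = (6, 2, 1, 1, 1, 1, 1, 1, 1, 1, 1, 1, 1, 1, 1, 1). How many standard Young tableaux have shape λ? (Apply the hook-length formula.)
# SYT of shape (6, 2, 1, 1, 1, 1, 1, 1, 1, 1, 1, 1, 1, 1, 1, 1) = 266475

Hook-length formula: f^λ = n! / Π hook(c), product over all cells c of the Young diagram. For λ = (6, 2, 1, 1, 1, 1, 1, 1, 1, 1, 1, 1, 1, 1, 1, 1), n = 22 boxes. Hook lengths by row (left-to-right, top-to-bottom): [21, 6, 4, 3, 2, 1]; [16, 1]; [14]; [13]; [12]; [11]; [10]; [9]; [8]; [7]; [6]; [5]; [4]; [3]; [2]; [1]. Product of hooks = 4218034441420800. So f^λ = 22! / 4218034441420800 = 1124000727777607680000 / 4218034441420800 = 266475.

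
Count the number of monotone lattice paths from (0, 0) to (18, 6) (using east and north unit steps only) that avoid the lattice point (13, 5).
Number of paths = 83188

Total paths from (0, 0) to (18, 6): C(24, 18) = 134596. Paths through (13, 5): (paths (0, 0) → (13, 5)) × (paths (13, 5) → (18, 6)) = C(18, 13) · C(6, 5) = 8568 · 6 = 51408. Avoidance count = 134596 − 51408 = 83188.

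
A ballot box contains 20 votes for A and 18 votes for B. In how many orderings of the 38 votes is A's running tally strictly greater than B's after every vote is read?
Strict-lead orderings = 1767263190

Total orderings of the 38 votes with 20 for A: C(38, 20) = 33578000610. By the Bertrand ballot formula (Cycle Lemma / reflection principle), the number of orderings in which A is strictly ahead of B throughout is (p − q)/(p + q) · C(p + q, p) = (20 − 18)/(20 + 18) · 33578000610 = 1767263190.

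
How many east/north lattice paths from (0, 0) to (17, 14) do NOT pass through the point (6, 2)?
Number of paths = 227324341

Total paths from (0, 0) to (17, 14): C(31, 17) = 265182525. Paths through (6, 2): (paths (0, 0) → (6, 2)) × (paths (6, 2) → (17, 14)) = C(8, 6) · C(23, 11) = 28 · 1352078 = 37858184. Avoidance count = 265182525 − 37858184 = 227324341.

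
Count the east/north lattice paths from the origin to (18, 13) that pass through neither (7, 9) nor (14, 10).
Number of paths = 125196715

Inclusion–exclusion. Total paths: C(31, 18) = 206253075. Through P₁: C(16, 7)·C(15, 11) = 15615600. Through P₂: C(24, 14)·C(7, 4) = 68643960. Since P₁ is strictly southwest of P₂, a monotone path through both must visit P₁ then P₂; paths through both = C(16, 7)·C(8, 7)·C(7, 4) = 3203200. Avoid both = 206253075 − 15615600 − 68643960 + 3203200 = 125196715.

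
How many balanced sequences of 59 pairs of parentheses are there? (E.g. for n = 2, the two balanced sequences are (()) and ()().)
C_59 = 405944995127576985730643443367112

These balanced parentheses are counted by the Catalan number C_n = (1/(n + 1)) · C(2n, n). For n = 59: C_59 = (1/60) · C(118, 59) = 24356699707654619143838606602026720/60 = 405944995127576985730643443367112.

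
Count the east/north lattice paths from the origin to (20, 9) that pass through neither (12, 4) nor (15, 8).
Number of paths = 5112981

Inclusion–exclusion. Total paths: C(29, 20) = 10015005. Through P₁: C(16, 12)·C(13, 8) = 2342340. Through P₂: C(23, 15)·C(6, 5) = 2941884. Since P₁ is strictly southwest of P₂, a monotone path through both must visit P₁ then P₂; paths through both = C(16, 12)·C(7, 3)·C(6, 5) = 382200. Avoid both = 10015005 − 2342340 − 2941884 + 382200 = 5112981.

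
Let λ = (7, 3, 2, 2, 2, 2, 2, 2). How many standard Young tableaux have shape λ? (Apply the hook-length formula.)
# SYT of shape (7, 3, 2, 2, 2, 2, 2, 2) = 164148600

Hook-length formula: f^λ = n! / Π hook(c), product over all cells c of the Young diagram. For λ = (7, 3, 2, 2, 2, 2, 2, 2), n = 22 boxes. Hook lengths by row (left-to-right, top-to-bottom): [14, 13, 6, 4, 3, 2, 1]; [9, 8, 1]; [7, 6]; [6, 5]; [5, 4]; [4, 3]; [3, 2]; [2, 1]. Product of hooks = 6847458508800. So f^λ = 22! / 6847458508800 = 1124000727777607680000 / 6847458508800 = 164148600.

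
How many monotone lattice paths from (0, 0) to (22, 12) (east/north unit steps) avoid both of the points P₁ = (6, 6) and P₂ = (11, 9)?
Number of paths = 437109004

Inclusion–exclusion. Total paths: C(34, 22) = 548354040. Through P₁: C(12, 6)·C(22, 16) = 68942412. Through P₂: C(20, 11)·C(14, 11) = 61137440. Since P₁ is strictly southwest of P₂, a monotone path through both must visit P₁ then P₂; paths through both = C(12, 6)·C(8, 5)·C(14, 11) = 18834816. Avoid both = 548354040 − 68942412 − 61137440 + 18834816 = 437109004.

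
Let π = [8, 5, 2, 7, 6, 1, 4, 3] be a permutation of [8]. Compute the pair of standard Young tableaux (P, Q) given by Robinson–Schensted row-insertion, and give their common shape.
P = [1, 3] / [2, 4] / [5, 6] / [7] / [8];  Q = [1, 4] / [2, 5] / [3, 7] / [6] / [8];  common shape = (2, 2, 2, 1, 1)

Row-insert the values π_1, π_2, … into P one at a time, bumping the leftmost entry strictly greater than the inserted value down to the next row. The recording tableau Q records, in position (i, j), the step at which that cell was added to P.
  Insert 8 (step 1): P = [8];  Q = [1]
  Insert 5 (step 2): P = [5] / [8];  Q = [1] / [2]
  Insert 2 (step 3): P = [2] / [5] / [8];  Q = [1] / [2] / [3]
  Insert 7 (step 4): P = [2, 7] / [5] / [8];  Q = [1, 4] / [2] / [3]
  Insert 6 (step 5): P = [2, 6] / [5, 7] / [8];  Q = [1, 4] / [2, 5] / [3]
  Insert 1 (step 6): P = [1, 6] / [2, 7] / [5] / [8];  Q = [1, 4] / [2, 5] / [3] / [6]
  Insert 4 (step 7): P = [1, 4] / [2, 6] / [5, 7] / [8];  Q = [1, 4] / [2, 5] / [3, 7] / [6]
  Insert 3 (step 8): P = [1, 3] / [2, 4] / [5, 6] / [7] / [8];  Q = [1, 4] / [2, 5] / [3, 7] / [6] / [8]
Final shape: (2, 2, 2, 1, 1).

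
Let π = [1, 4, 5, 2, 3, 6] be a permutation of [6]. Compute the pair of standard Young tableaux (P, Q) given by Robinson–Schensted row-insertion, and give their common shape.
P = [1, 2, 3, 6] / [4, 5];  Q = [1, 2, 3, 6] / [4, 5];  common shape = (4, 2)

Row-insert the values π_1, π_2, … into P one at a time, bumping the leftmost entry strictly greater than the inserted value down to the next row. The recording tableau Q records, in position (i, j), the step at which that cell was added to P.
  Insert 1 (step 1): P = [1];  Q = [1]
  Insert 4 (step 2): P = [1, 4];  Q = [1, 2]
  Insert 5 (step 3): P = [1, 4, 5];  Q = [1, 2, 3]
  Insert 2 (step 4): P = [1, 2, 5] / [4];  Q = [1, 2, 3] / [4]
  Insert 3 (step 5): P = [1, 2, 3] / [4, 5];  Q = [1, 2, 3] / [4, 5]
  Insert 6 (step 6): P = [1, 2, 3, 6] / [4, 5];  Q = [1, 2, 3, 6] / [4, 5]
Final shape: (4, 2).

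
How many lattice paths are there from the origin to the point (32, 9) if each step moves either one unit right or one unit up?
Number of paths = 350343565

A monotone lattice path from (0, 0) to (32, 9) consists of 32 east steps and 9 north steps in some order, so it is determined by which 32 of the 41 steps are east. The count is C(41, 32) = 350343565.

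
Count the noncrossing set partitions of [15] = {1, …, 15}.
C_15 = 9694845

These noncrossing partitions are counted by the Catalan number C_n = (1/(n + 1)) · C(2n, n). For n = 15: C_15 = (1/16) · C(30, 15) = 155117520/16 = 9694845.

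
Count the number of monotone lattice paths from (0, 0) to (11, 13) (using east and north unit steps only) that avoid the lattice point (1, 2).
Number of paths = 1437996

Total paths from (0, 0) to (11, 13): C(24, 11) = 2496144. Paths through (1, 2): (paths (0, 0) → (1, 2)) × (paths (1, 2) → (11, 13)) = C(3, 1) · C(21, 10) = 3 · 352716 = 1058148. Avoidance count = 2496144 − 1058148 = 1437996.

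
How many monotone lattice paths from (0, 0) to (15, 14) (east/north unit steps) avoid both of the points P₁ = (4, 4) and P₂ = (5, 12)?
Number of paths = 52501812

Inclusion–exclusion. Total paths: C(29, 15) = 77558760. Through P₁: C(8, 4)·C(21, 11) = 24690120. Through P₂: C(17, 5)·C(12, 10) = 408408. Since P₁ is strictly southwest of P₂, a monotone path through both must visit P₁ then P₂; paths through both = C(8, 4)·C(9, 1)·C(12, 10) = 41580. Avoid both = 77558760 − 24690120 − 408408 + 41580 = 52501812.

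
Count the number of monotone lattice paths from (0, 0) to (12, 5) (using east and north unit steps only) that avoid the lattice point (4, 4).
Number of paths = 5558

Total paths from (0, 0) to (12, 5): C(17, 12) = 6188. Paths through (4, 4): (paths (0, 0) → (4, 4)) × (paths (4, 4) → (12, 5)) = C(8, 4) · C(9, 8) = 70 · 9 = 630. Avoidance count = 6188 − 630 = 5558.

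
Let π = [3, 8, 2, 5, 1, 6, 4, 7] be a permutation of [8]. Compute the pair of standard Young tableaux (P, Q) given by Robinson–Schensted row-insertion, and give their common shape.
P = [1, 4, 6, 7] / [2, 5] / [3, 8];  Q = [1, 2, 6, 8] / [3, 4] / [5, 7];  common shape = (4, 2, 2)

Row-insert the values π_1, π_2, … into P one at a time, bumping the leftmost entry strictly greater than the inserted value down to the next row. The recording tableau Q records, in position (i, j), the step at which that cell was added to P.
  Insert 3 (step 1): P = [3];  Q = [1]
  Insert 8 (step 2): P = [3, 8];  Q = [1, 2]
  Insert 2 (step 3): P = [2, 8] / [3];  Q = [1, 2] / [3]
  Insert 5 (step 4): P = [2, 5] / [3, 8];  Q = [1, 2] / [3, 4]
  Insert 1 (step 5): P = [1, 5] / [2, 8] / [3];  Q = [1, 2] / [3, 4] / [5]
  Insert 6 (step 6): P = [1, 5, 6] / [2, 8] / [3];  Q = [1, 2, 6] / [3, 4] / [5]
  Insert 4 (step 7): P = [1, 4, 6] / [2, 5] / [3, 8];  Q = [1, 2, 6] / [3, 4] / [5, 7]
  Insert 7 (step 8): P = [1, 4, 6, 7] / [2, 5] / [3, 8];  Q = [1, 2, 6, 8] / [3, 4] / [5, 7]
Final shape: (4, 2, 2).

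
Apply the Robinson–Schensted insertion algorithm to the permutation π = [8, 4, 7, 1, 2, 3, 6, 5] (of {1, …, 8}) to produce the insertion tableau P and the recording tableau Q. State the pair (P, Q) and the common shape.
P = [1, 2, 3, 5] / [4, 6] / [7] / [8];  Q = [1, 3, 6, 7] / [2, 5] / [4] / [8];  common shape = (4, 2, 1, 1)

Row-insert the values π_1, π_2, … into P one at a time, bumping the leftmost entry strictly greater than the inserted value down to the next row. The recording tableau Q records, in position (i, j), the step at which that cell was added to P.
  Insert 8 (step 1): P = [8];  Q = [1]
  Insert 4 (step 2): P = [4] / [8];  Q = [1] / [2]
  Insert 7 (step 3): P = [4, 7] / [8];  Q = [1, 3] / [2]
  Insert 1 (step 4): P = [1, 7] / [4] / [8];  Q = [1, 3] / [2] / [4]
  Insert 2 (step 5): P = [1, 2] / [4, 7] / [8];  Q = [1, 3] / [2, 5] / [4]
  Insert 3 (step 6): P = [1, 2, 3] / [4, 7] / [8];  Q = [1, 3, 6] / [2, 5] / [4]
  Insert 6 (step 7): P = [1, 2, 3, 6] / [4, 7] / [8];  Q = [1, 3, 6, 7] / [2, 5] / [4]
  Insert 5 (step 8): P = [1, 2, 3, 5] / [4, 6] / [7] / [8];  Q = [1, 3, 6, 7] / [2, 5] / [4] / [8]
Final shape: (4, 2, 1, 1).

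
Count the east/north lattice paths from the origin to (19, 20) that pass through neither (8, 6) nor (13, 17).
Number of paths = 46579701546

Inclusion–exclusion. Total paths: C(39, 19) = 68923264410. Through P₁: C(14, 8)·C(25, 11) = 13385572200. Through P₂: C(30, 13)·C(9, 6) = 10059827400. Since P₁ is strictly southwest of P₂, a monotone path through both must visit P₁ then P₂; paths through both = C(14, 8)·C(16, 5)·C(9, 6) = 1101836736. Avoid both = 68923264410 − 13385572200 − 10059827400 + 1101836736 = 46579701546.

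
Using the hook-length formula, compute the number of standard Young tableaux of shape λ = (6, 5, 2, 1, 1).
# SYT of shape (6, 5, 2, 1, 1) = 162162

Hook-length formula: f^λ = n! / Π hook(c), product over all cells c of the Young diagram. For λ = (6, 5, 2, 1, 1), n = 15 boxes. Hook lengths by row (left-to-right, top-to-bottom): [10, 7, 5, 4, 3, 1]; [8, 5, 3, 2, 1]; [4, 1]; [2]; [1]. Product of hooks = 8064000. So f^λ = 15! / 8064000 = 1307674368000 / 8064000 = 162162.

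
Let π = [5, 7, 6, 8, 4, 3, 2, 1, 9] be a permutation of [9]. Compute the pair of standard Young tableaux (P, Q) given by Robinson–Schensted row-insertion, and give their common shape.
P = [1, 6, 8, 9] / [2] / [3] / [4] / [5] / [7];  Q = [1, 2, 4, 9] / [3] / [5] / [6] / [7] / [8];  common shape = (4, 1, 1, 1, 1, 1)

Row-insert the values π_1, π_2, … into P one at a time, bumping the leftmost entry strictly greater than the inserted value down to the next row. The recording tableau Q records, in position (i, j), the step at which that cell was added to P.
  Insert 5 (step 1): P = [5];  Q = [1]
  Insert 7 (step 2): P = [5, 7];  Q = [1, 2]
  Insert 6 (step 3): P = [5, 6] / [7];  Q = [1, 2] / [3]
  Insert 8 (step 4): P = [5, 6, 8] / [7];  Q = [1, 2, 4] / [3]
  Insert 4 (step 5): P = [4, 6, 8] / [5] / [7];  Q = [1, 2, 4] / [3] / [5]
  Insert 3 (step 6): P = [3, 6, 8] / [4] / [5] / [7];  Q = [1, 2, 4] / [3] / [5] / [6]
  Insert 2 (step 7): P = [2, 6, 8] / [3] / [4] / [5] / [7];  Q = [1, 2, 4] / [3] / [5] / [6] / [7]
  Insert 1 (step 8): P = [1, 6, 8] / [2] / [3] / [4] / [5] / [7];  Q = [1, 2, 4] / [3] / [5] / [6] / [7] / [8]
  Insert 9 (step 9): P = [1, 6, 8, 9] / [2] / [3] / [4] / [5] / [7];  Q = [1, 2, 4, 9] / [3] / [5] / [6] / [7] / [8]
Final shape: (4, 1, 1, 1, 1, 1).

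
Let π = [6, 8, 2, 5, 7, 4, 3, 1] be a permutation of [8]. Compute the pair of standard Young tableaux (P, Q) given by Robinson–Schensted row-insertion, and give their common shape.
P = [1, 3, 7] / [2, 8] / [4] / [5] / [6];  Q = [1, 2, 5] / [3, 4] / [6] / [7] / [8];  common shape = (3, 2, 1, 1, 1)

Row-insert the values π_1, π_2, … into P one at a time, bumping the leftmost entry strictly greater than the inserted value down to the next row. The recording tableau Q records, in position (i, j), the step at which that cell was added to P.
  Insert 6 (step 1): P = [6];  Q = [1]
  Insert 8 (step 2): P = [6, 8];  Q = [1, 2]
  Insert 2 (step 3): P = [2, 8] / [6];  Q = [1, 2] / [3]
  Insert 5 (step 4): P = [2, 5] / [6, 8];  Q = [1, 2] / [3, 4]
  Insert 7 (step 5): P = [2, 5, 7] / [6, 8];  Q = [1, 2, 5] / [3, 4]
  Insert 4 (step 6): P = [2, 4, 7] / [5, 8] / [6];  Q = [1, 2, 5] / [3, 4] / [6]
  Insert 3 (step 7): P = [2, 3, 7] / [4, 8] / [5] / [6];  Q = [1, 2, 5] / [3, 4] / [6] / [7]
  Insert 1 (step 8): P = [1, 3, 7] / [2, 8] / [4] / [5] / [6];  Q = [1, 2, 5] / [3, 4] / [6] / [7] / [8]
Final shape: (3, 2, 1, 1, 1).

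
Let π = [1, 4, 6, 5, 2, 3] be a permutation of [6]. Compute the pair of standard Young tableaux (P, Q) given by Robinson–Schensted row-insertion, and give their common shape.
P = [1, 2, 3] / [4, 5] / [6];  Q = [1, 2, 3] / [4, 6] / [5];  common shape = (3, 2, 1)

Row-insert the values π_1, π_2, … into P one at a time, bumping the leftmost entry strictly greater than the inserted value down to the next row. The recording tableau Q records, in position (i, j), the step at which that cell was added to P.
  Insert 1 (step 1): P = [1];  Q = [1]
  Insert 4 (step 2): P = [1, 4];  Q = [1, 2]
  Insert 6 (step 3): P = [1, 4, 6];  Q = [1, 2, 3]
  Insert 5 (step 4): P = [1, 4, 5] / [6];  Q = [1, 2, 3] / [4]
  Insert 2 (step 5): P = [1, 2, 5] / [4] / [6];  Q = [1, 2, 3] / [4] / [5]
  Insert 3 (step 6): P = [1, 2, 3] / [4, 5] / [6];  Q = [1, 2, 3] / [4, 6] / [5]
Final shape: (3, 2, 1).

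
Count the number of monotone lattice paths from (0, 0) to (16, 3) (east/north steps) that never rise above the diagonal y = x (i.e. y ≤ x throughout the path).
Number of paths = 798

By the reflection principle (André's argument), the number of monotone paths to (16, 3) with n ≤ m that never go above y = x is C(19, 16) − C(19, 17) = 969 − 171 = 798.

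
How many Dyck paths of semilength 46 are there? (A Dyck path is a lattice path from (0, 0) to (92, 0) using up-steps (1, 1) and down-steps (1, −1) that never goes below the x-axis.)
C_46 = 8740328711533173390046320

These Dyck paths are counted by the Catalan number C_n = (1/(n + 1)) · C(2n, n). For n = 46: C_46 = (1/47) · C(92, 46) = 410795449442059149332177040/47 = 8740328711533173390046320.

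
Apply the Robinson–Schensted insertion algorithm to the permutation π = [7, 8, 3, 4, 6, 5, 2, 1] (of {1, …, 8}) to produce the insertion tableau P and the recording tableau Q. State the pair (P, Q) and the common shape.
P = [1, 4, 5] / [2, 8] / [3] / [6] / [7];  Q = [1, 2, 5] / [3, 4] / [6] / [7] / [8];  common shape = (3, 2, 1, 1, 1)

Row-insert the values π_1, π_2, … into P one at a time, bumping the leftmost entry strictly greater than the inserted value down to the next row. The recording tableau Q records, in position (i, j), the step at which that cell was added to P.
  Insert 7 (step 1): P = [7];  Q = [1]
  Insert 8 (step 2): P = [7, 8];  Q = [1, 2]
  Insert 3 (step 3): P = [3, 8] / [7];  Q = [1, 2] / [3]
  Insert 4 (step 4): P = [3, 4] / [7, 8];  Q = [1, 2] / [3, 4]
  Insert 6 (step 5): P = [3, 4, 6] / [7, 8];  Q = [1, 2, 5] / [3, 4]
  Insert 5 (step 6): P = [3, 4, 5] / [6, 8] / [7];  Q = [1, 2, 5] / [3, 4] / [6]
  Insert 2 (step 7): P = [2, 4, 5] / [3, 8] / [6] / [7];  Q = [1, 2, 5] / [3, 4] / [6] / [7]
  Insert 1 (step 8): P = [1, 4, 5] / [2, 8] / [3] / [6] / [7];  Q = [1, 2, 5] / [3, 4] / [6] / [7] / [8]
Final shape: (3, 2, 1, 1, 1).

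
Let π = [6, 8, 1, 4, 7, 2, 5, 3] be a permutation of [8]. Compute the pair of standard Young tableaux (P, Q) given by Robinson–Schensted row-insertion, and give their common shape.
P = [1, 2, 3] / [4, 5] / [6, 7] / [8];  Q = [1, 2, 5] / [3, 4] / [6, 7] / [8];  common shape = (3, 2, 2, 1)

Row-insert the values π_1, π_2, … into P one at a time, bumping the leftmost entry strictly greater than the inserted value down to the next row. The recording tableau Q records, in position (i, j), the step at which that cell was added to P.
  Insert 6 (step 1): P = [6];  Q = [1]
  Insert 8 (step 2): P = [6, 8];  Q = [1, 2]
  Insert 1 (step 3): P = [1, 8] / [6];  Q = [1, 2] / [3]
  Insert 4 (step 4): P = [1, 4] / [6, 8];  Q = [1, 2] / [3, 4]
  Insert 7 (step 5): P = [1, 4, 7] / [6, 8];  Q = [1, 2, 5] / [3, 4]
  Insert 2 (step 6): P = [1, 2, 7] / [4, 8] / [6];  Q = [1, 2, 5] / [3, 4] / [6]
  Insert 5 (step 7): P = [1, 2, 5] / [4, 7] / [6, 8];  Q = [1, 2, 5] / [3, 4] / [6, 7]
  Insert 3 (step 8): P = [1, 2, 3] / [4, 5] / [6, 7] / [8];  Q = [1, 2, 5] / [3, 4] / [6, 7] / [8]
Final shape: (3, 2, 2, 1).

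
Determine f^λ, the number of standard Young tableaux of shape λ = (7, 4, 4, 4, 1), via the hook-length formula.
# SYT of shape (7, 4, 4, 4, 1) = 40310400

Hook-length formula: f^λ = n! / Π hook(c), product over all cells c of the Young diagram. For λ = (7, 4, 4, 4, 1), n = 20 boxes. Hook lengths by row (left-to-right, top-to-bottom): [11, 9, 8, 7, 3, 2, 1]; [7, 5, 4, 3]; [6, 4, 3, 2]; [5, 3, 2, 1]; [1]. Product of hooks = 60354201600. So f^λ = 20! / 60354201600 = 2432902008176640000 / 60354201600 = 40310400.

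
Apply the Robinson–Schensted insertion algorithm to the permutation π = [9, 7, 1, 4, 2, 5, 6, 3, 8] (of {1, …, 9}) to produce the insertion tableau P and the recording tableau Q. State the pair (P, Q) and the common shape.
P = [1, 2, 3, 6, 8] / [4, 5] / [7] / [9];  Q = [1, 4, 6, 7, 9] / [2, 8] / [3] / [5];  common shape = (5, 2, 1, 1)

Row-insert the values π_1, π_2, … into P one at a time, bumping the leftmost entry strictly greater than the inserted value down to the next row. The recording tableau Q records, in position (i, j), the step at which that cell was added to P.
  Insert 9 (step 1): P = [9];  Q = [1]
  Insert 7 (step 2): P = [7] / [9];  Q = [1] / [2]
  Insert 1 (step 3): P = [1] / [7] / [9];  Q = [1] / [2] / [3]
  Insert 4 (step 4): P = [1, 4] / [7] / [9];  Q = [1, 4] / [2] / [3]
  Insert 2 (step 5): P = [1, 2] / [4] / [7] / [9];  Q = [1, 4] / [2] / [3] / [5]
  Insert 5 (step 6): P = [1, 2, 5] / [4] / [7] / [9];  Q = [1, 4, 6] / [2] / [3] / [5]
  Insert 6 (step 7): P = [1, 2, 5, 6] / [4] / [7] / [9];  Q = [1, 4, 6, 7] / [2] / [3] / [5]
  Insert 3 (step 8): P = [1, 2, 3, 6] / [4, 5] / [7] / [9];  Q = [1, 4, 6, 7] / [2, 8] / [3] / [5]
  Insert 8 (step 9): P = [1, 2, 3, 6, 8] / [4, 5] / [7] / [9];  Q = [1, 4, 6, 7, 9] / [2, 8] / [3] / [5]
Final shape: (5, 2, 1, 1).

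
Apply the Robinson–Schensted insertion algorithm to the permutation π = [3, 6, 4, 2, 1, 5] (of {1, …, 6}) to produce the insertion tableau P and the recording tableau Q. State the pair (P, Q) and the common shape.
P = [1, 4, 5] / [2] / [3] / [6];  Q = [1, 2, 6] / [3] / [4] / [5];  common shape = (3, 1, 1, 1)

Row-insert the values π_1, π_2, … into P one at a time, bumping the leftmost entry strictly greater than the inserted value down to the next row. The recording tableau Q records, in position (i, j), the step at which that cell was added to P.
  Insert 3 (step 1): P = [3];  Q = [1]
  Insert 6 (step 2): P = [3, 6];  Q = [1, 2]
  Insert 4 (step 3): P = [3, 4] / [6];  Q = [1, 2] / [3]
  Insert 2 (step 4): P = [2, 4] / [3] / [6];  Q = [1, 2] / [3] / [4]
  Insert 1 (step 5): P = [1, 4] / [2] / [3] / [6];  Q = [1, 2] / [3] / [4] / [5]
  Insert 5 (step 6): P = [1, 4, 5] / [2] / [3] / [6];  Q = [1, 2, 6] / [3] / [4] / [5]
Final shape: (3, 1, 1, 1).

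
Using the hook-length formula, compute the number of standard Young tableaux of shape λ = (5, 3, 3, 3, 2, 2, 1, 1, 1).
# SYT of shape (5, 3, 3, 3, 2, 2, 1, 1, 1) = 194988640

Hook-length formula: f^λ = n! / Π hook(c), product over all cells c of the Young diagram. For λ = (5, 3, 3, 3, 2, 2, 1, 1, 1), n = 21 boxes. Hook lengths by row (left-to-right, top-to-bottom): [13, 9, 6, 2, 1]; [10, 6, 3]; [9, 5, 2]; [8, 4, 1]; [6, 2]; [5, 1]; [3]; [2]; [1]. Product of hooks = 262020096000. So f^λ = 21! / 262020096000 = 51090942171709440000 / 262020096000 = 194988640.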